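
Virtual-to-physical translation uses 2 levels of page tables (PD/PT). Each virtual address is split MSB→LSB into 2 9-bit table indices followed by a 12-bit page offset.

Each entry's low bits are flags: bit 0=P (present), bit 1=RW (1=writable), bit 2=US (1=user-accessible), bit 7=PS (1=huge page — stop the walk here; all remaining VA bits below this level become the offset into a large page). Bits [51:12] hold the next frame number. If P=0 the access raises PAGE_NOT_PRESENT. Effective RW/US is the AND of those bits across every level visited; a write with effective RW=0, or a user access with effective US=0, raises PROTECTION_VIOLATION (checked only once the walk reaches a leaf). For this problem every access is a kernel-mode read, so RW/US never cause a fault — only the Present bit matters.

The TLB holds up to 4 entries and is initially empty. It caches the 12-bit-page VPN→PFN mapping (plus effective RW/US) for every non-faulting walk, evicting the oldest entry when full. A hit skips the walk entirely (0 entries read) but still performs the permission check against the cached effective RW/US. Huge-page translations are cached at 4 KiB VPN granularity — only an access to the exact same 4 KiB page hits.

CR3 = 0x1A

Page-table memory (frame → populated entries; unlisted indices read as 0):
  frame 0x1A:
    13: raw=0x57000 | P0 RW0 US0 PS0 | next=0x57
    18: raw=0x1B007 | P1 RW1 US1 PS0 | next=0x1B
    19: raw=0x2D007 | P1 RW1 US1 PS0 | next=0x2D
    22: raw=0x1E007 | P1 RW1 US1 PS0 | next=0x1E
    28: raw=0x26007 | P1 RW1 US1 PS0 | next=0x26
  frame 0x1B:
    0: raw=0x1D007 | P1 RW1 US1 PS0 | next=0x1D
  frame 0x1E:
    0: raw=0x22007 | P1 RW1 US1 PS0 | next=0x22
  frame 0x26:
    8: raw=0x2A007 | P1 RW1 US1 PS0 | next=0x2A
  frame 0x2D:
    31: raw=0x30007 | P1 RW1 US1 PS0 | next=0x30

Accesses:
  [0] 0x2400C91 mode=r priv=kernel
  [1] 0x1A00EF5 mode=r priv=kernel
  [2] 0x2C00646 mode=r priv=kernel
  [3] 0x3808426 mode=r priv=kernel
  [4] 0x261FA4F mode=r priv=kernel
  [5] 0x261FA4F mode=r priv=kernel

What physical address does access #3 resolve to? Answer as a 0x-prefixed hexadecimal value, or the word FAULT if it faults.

Walk each access:
#0 VA=0x2400C91 (r,kernel):
  lvl0: tbl 0x1A, slot 18 ⇒ 0x1B007 (P1/RW1/US1/PS0)
  lvl1: tbl 0x1B, slot 0 ⇒ 0x1D007 (P1/RW1/US1/PS0)
  ✓ 0x1DC91  — 2 lookups
#1 VA=0x1A00EF5 (r,kernel):
  lvl0: tbl 0x1A, slot 13 ⇒ 0x57000 (P0/RW0/US0/PS0)
  → PAGE_NOT_PRESENT  (1 entries read)
#2 VA=0x2C00646 (r,kernel):
  lvl0: tbl 0x1A, slot 22 ⇒ 0x1E007 (P1/RW1/US1/PS0)
  lvl1: tbl 0x1E, slot 0 ⇒ 0x22007 (P1/RW1/US1/PS0)
  ✓ 0x22646  — 2 lookups
#3 VA=0x3808426 (r,kernel):
  lvl0: tbl 0x1A, slot 28 ⇒ 0x26007 (P1/RW1/US1/PS0)
  lvl1: tbl 0x26, slot 8 ⇒ 0x2A007 (P1/RW1/US1/PS0)
  ✓ 0x2A426  — 2 lookups
#4 VA=0x261FA4F (r,kernel):
  lvl0: tbl 0x1A, slot 19 ⇒ 0x2D007 (P1/RW1/US1/PS0)
  lvl1: tbl 0x2D, slot 31 ⇒ 0x30007 (P1/RW1/US1/PS0)
  ✓ 0x30A4F  — 2 lookups
#5 VA=0x261FA4F (r,kernel):
  TLB hit vpn=0x261F → PA=0x30A4F

Access #3 PA: 0x2A426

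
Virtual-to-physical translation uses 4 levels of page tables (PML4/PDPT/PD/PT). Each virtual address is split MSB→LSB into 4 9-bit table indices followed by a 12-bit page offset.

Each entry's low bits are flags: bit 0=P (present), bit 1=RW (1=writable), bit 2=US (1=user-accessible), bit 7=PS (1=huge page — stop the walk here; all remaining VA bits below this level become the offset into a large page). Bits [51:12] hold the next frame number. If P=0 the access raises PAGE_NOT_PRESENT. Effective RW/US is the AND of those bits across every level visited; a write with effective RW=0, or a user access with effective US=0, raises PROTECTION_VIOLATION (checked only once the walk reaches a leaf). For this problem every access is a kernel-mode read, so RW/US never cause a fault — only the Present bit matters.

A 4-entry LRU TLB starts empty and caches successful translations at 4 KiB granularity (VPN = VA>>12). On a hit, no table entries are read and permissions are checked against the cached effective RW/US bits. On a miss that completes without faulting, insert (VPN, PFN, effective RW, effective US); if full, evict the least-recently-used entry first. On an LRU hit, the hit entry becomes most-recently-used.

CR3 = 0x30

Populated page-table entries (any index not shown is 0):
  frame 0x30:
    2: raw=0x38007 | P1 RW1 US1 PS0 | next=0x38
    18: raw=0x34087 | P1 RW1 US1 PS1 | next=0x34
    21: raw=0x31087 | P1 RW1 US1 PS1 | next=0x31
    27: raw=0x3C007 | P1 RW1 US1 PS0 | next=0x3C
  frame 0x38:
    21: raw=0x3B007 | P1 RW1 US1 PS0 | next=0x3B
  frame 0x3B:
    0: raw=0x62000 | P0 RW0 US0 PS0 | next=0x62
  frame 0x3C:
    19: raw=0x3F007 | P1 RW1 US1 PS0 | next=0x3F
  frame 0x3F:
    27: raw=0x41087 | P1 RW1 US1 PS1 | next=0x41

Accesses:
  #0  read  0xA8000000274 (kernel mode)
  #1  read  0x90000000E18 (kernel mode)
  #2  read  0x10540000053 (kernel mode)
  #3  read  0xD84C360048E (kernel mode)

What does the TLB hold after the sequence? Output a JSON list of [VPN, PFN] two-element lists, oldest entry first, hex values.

Trace:
#0 VA=0xA8000000274 (r,kernel):
  lvl0: tbl 0x30, slot 21 ⇒ 0x31087 (P1/RW1/US1/PS1)
  ✓ 0x31274 (huge @L0)  — 1 lookups
#1 VA=0x90000000E18 (r,kernel):
  lvl0: tbl 0x30, slot 18 ⇒ 0x34087 (P1/RW1/US1/PS1)
  ✓ 0x34E18 (huge @L0)  — 1 lookups
#2 VA=0x10540000053 (r,kernel):
  lvl0: tbl 0x30, slot 2 ⇒ 0x38007 (P1/RW1/US1/PS0)
  lvl1: tbl 0x38, slot 21 ⇒ 0x3B007 (P1/RW1/US1/PS0)
  lvl2: tbl 0x3B, slot 0 ⇒ 0x62000 (P0/RW0/US0/PS0)
  ⇒ fault: PAGE_NOT_PRESENT  — 3 lookups
#3 VA=0xD84C360048E (r,kernel):
  lvl0: tbl 0x30, slot 27 ⇒ 0x3C007 (P1/RW1/US1/PS0)
  lvl1: tbl 0x3C, slot 19 ⇒ 0x3F007 (P1/RW1/US1/PS0)
  lvl2: tbl 0x3F, slot 27 ⇒ 0x41087 (P1/RW1/US1/PS1)
  ✓ 0x4148E (huge @L2)  — 3 lookups

TLB: [["0xA8000000", "0x31"], ["0x90000000", "0x34"], ["0xD84C3600", "0x41"]]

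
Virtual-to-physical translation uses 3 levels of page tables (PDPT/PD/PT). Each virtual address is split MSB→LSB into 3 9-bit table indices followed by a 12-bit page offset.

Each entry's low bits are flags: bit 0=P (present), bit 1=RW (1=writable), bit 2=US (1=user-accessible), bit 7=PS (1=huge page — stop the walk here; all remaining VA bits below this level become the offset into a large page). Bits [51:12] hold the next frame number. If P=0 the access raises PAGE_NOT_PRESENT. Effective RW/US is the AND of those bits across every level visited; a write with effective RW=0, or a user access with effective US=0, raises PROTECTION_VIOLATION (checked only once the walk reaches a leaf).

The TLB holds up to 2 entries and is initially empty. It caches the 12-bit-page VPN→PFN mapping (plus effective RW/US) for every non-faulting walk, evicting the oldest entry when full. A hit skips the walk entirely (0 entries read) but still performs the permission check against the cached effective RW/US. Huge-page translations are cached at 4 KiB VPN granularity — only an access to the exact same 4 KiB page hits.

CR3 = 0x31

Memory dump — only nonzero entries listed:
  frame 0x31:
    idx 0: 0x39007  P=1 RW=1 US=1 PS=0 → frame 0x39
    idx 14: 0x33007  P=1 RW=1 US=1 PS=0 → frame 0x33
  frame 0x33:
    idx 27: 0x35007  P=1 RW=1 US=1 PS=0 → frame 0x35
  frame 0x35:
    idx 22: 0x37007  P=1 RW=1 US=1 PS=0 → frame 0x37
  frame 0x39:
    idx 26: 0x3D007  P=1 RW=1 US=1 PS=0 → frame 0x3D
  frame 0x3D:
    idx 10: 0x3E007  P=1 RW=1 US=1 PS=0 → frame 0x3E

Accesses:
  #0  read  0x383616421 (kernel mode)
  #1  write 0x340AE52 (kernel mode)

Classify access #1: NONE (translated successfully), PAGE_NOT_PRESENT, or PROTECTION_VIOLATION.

Per-access translation:
#0 VA=0x383616421 (r,kernel):
  L0: frame=0x31 idx=14 entry=0x33007 [P=1 RW=1 US=1 PS=0]
  L1: frame=0x33 idx=27 entry=0x35007 [P=1 RW=1 US=1 PS=0]
  L2: frame=0x35 idx=22 entry=0x37007 [P=1 RW=1 US=1 PS=0]
  ✓ 0x37421  — 3 lookups
#1 VA=0x340AE52 (w,kernel):
  L0: frame=0x31 idx=0 entry=0x39007 [P=1 RW=1 US=1 PS=0]
  L1: frame=0x39 idx=26 entry=0x3D007 [P=1 RW=1 US=1 PS=0]
  L2: frame=0x3D idx=10 entry=0x3E007 [P=1 RW=1 US=1 PS=0]
  ✓ 0x3EE52  — 3 lookups

Access #1 fault: NONE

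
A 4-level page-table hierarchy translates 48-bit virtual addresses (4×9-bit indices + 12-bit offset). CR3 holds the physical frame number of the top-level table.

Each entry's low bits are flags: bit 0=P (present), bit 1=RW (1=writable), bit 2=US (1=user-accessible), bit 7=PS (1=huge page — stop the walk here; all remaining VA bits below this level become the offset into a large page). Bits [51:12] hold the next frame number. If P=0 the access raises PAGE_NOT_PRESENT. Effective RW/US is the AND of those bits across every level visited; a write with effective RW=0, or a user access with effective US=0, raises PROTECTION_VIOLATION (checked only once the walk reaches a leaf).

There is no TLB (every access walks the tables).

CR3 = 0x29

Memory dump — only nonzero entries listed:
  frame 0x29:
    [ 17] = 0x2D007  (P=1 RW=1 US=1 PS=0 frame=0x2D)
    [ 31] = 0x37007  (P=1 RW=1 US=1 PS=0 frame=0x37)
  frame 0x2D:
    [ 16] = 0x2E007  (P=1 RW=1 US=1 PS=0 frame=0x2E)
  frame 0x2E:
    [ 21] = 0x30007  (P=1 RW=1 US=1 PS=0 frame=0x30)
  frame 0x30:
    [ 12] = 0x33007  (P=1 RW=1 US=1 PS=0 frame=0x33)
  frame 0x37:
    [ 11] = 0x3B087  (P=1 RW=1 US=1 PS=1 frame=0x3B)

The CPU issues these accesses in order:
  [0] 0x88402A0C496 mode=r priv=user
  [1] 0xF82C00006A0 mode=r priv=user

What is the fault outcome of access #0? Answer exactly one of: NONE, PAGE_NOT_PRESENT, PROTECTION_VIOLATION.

Per-access translation:
#0 VA=0x88402A0C496 (r,user):
  lvl0: tbl 0x29, slot 17 ⇒ 0x2D007 (P1/RW1/US1/PS0)
  lvl1: tbl 0x2D, slot 16 ⇒ 0x2E007 (P1/RW1/US1/PS0)
  lvl2: tbl 0x2E, slot 21 ⇒ 0x30007 (P1/RW1/US1/PS0)
  lvl3: tbl 0x30, slot 12 ⇒ 0x33007 (P1/RW1/US1/PS0)
  → PA=0x33496  (4 entries read)
#1 VA=0xF82C00006A0 (r,user):
  lvl0: tbl 0x29, slot 31 ⇒ 0x37007 (P1/RW1/US1/PS0)
  lvl1: tbl 0x37, slot 11 ⇒ 0x3B087 (P1/RW1/US1/PS1)
  → PA=0x3B6A0 (huge @L1)  (2 entries read)

Access #0 fault: NONE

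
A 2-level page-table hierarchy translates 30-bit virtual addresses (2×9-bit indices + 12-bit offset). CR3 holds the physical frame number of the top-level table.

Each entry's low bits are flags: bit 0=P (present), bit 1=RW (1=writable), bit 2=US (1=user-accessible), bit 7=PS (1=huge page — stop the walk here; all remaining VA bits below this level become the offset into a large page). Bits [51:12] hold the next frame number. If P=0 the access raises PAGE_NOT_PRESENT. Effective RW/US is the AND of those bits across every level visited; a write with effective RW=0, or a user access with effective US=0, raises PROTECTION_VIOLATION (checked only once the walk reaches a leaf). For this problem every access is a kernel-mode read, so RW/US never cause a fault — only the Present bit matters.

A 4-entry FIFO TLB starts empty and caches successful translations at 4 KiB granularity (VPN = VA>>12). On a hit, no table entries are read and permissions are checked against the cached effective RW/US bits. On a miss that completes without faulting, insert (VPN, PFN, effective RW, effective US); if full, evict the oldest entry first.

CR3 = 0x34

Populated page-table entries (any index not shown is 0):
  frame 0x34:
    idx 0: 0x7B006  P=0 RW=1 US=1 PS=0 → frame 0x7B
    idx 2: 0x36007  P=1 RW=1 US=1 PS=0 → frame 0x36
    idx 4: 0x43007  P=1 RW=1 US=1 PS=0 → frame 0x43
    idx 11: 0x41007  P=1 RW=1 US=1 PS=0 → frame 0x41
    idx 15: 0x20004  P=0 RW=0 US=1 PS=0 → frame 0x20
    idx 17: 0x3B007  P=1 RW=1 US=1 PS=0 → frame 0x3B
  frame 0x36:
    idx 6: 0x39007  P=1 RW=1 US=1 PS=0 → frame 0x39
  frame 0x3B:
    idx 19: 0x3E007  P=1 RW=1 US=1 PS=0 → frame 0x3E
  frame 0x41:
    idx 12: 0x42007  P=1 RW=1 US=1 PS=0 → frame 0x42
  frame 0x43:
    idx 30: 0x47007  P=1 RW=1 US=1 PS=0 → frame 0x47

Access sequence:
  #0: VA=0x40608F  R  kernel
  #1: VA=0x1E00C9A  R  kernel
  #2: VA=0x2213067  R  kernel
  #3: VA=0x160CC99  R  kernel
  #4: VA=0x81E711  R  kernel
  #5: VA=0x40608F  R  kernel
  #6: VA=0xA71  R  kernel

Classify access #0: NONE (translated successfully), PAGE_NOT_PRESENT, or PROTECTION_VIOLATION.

Per-access translation:
#0 VA=0x40608F (r,kernel):
  L0: frame=0x34 idx=2 entry=0x36007 [P=1 RW=1 US=1 PS=0]
  L1: frame=0x36 idx=6 entry=0x39007 [P=1 RW=1 US=1 PS=0]
  ⇒ phys 0x3908F  [2 reads]
#1 VA=0x1E00C9A (r,kernel):
  L0: frame=0x34 idx=15 entry=0x20004 [P=0 RW=0 US=1 PS=0]
  ✗ PAGE_NOT_PRESENT  [1 reads]
#2 VA=0x2213067 (r,kernel):
  L0: frame=0x34 idx=17 entry=0x3B007 [P=1 RW=1 US=1 PS=0]
  L1: frame=0x3B idx=19 entry=0x3E007 [P=1 RW=1 US=1 PS=0]
  ⇒ phys 0x3E067  [2 reads]
#3 VA=0x160CC99 (r,kernel):
  L0: frame=0x34 idx=11 entry=0x41007 [P=1 RW=1 US=1 PS=0]
  L1: frame=0x41 idx=12 entry=0x42007 [P=1 RW=1 US=1 PS=0]
  ⇒ phys 0x42C99  [2 reads]
#4 VA=0x81E711 (r,kernel):
  L0: frame=0x34 idx=4 entry=0x43007 [P=1 RW=1 US=1 PS=0]
  L1: frame=0x43 idx=30 entry=0x47007 [P=1 RW=1 US=1 PS=0]
  ⇒ phys 0x47711  [2 reads]
#5 VA=0x40608F (r,kernel):
  TLB hit vpn=0x406 → PA=0x3908F
#6 VA=0xA71 (r,kernel):
  L0: frame=0x34 idx=0 entry=0x7B006 [P=0 RW=1 US=1 PS=0]
  ✗ PAGE_NOT_PRESENT  [1 reads]

Access #0 fault: NONE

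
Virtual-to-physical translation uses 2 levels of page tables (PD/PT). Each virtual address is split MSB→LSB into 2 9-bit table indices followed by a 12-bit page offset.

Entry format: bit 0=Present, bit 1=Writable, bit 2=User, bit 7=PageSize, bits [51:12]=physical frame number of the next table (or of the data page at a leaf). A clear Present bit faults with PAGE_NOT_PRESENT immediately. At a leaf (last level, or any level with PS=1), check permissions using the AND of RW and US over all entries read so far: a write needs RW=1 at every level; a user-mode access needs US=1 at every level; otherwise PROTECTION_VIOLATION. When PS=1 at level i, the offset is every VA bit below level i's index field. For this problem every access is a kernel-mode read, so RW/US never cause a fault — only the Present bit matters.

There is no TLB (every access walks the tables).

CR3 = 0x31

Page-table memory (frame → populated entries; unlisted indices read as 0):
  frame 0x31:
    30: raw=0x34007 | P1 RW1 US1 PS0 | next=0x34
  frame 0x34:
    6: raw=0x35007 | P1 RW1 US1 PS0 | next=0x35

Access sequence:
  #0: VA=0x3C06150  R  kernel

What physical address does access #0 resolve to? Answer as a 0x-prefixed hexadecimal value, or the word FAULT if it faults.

Trace:
#0 VA=0x3C06150 (r,kernel):
  L0: frame=0x31 idx=30 entry=0x34007 [P=1 RW=1 US=1 PS=0]
  L1: frame=0x34 idx=6 entry=0x35007 [P=1 RW=1 US=1 PS=0]
  → PA=0x35150  (2 entries read)

Access #0 PA: 0x35150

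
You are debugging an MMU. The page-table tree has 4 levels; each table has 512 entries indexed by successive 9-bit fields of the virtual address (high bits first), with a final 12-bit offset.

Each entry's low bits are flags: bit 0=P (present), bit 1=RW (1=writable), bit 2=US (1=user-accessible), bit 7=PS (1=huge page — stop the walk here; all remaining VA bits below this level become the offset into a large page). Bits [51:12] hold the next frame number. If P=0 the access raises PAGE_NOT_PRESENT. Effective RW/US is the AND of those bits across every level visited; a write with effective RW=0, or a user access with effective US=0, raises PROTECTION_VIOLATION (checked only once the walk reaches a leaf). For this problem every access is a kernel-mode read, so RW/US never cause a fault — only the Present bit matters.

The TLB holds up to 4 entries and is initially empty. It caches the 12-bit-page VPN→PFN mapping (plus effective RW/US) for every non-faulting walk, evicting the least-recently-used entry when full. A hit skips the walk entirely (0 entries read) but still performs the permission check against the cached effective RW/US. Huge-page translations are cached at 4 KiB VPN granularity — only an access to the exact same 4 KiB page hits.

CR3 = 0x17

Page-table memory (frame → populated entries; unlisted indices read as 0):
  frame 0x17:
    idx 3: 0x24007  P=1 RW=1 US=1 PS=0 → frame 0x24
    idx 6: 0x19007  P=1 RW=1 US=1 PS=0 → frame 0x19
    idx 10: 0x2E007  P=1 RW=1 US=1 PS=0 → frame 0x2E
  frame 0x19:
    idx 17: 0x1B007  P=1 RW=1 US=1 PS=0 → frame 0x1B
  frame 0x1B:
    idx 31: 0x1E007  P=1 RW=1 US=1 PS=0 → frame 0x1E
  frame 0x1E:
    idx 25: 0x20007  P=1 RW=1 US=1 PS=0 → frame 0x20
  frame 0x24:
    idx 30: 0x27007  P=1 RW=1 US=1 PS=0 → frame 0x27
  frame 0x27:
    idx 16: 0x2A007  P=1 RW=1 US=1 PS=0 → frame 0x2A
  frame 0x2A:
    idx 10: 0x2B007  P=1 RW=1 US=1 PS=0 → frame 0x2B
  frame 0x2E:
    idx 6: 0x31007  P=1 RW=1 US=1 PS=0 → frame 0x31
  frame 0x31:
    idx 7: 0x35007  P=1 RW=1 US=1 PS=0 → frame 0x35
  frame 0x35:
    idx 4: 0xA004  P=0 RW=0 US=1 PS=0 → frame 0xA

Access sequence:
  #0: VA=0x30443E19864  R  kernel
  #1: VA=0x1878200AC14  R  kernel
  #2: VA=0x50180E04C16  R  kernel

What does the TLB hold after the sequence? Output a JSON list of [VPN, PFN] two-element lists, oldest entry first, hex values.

Per-access translation:
#0 VA=0x30443E19864 (r,kernel):
  [0] read 0x17 idx=6: raw=0x19007 flags P=1 W=1 U=1 S=0
  [1] read 0x19 idx=17: raw=0x1B007 flags P=1 W=1 U=1 S=0
  [2] read 0x1B idx=31: raw=0x1E007 flags P=1 W=1 U=1 S=0
  [3] read 0x1E idx=25: raw=0x20007 flags P=1 W=1 U=1 S=0
  ✓ 0x20864  — 4 lookups
#1 VA=0x1878200AC14 (r,kernel):
  [0] read 0x17 idx=3: raw=0x24007 flags P=1 W=1 U=1 S=0
  [1] read 0x24 idx=30: raw=0x27007 flags P=1 W=1 U=1 S=0
  [2] read 0x27 idx=16: raw=0x2A007 flags P=1 W=1 U=1 S=0
  [3] read 0x2A idx=10: raw=0x2B007 flags P=1 W=1 U=1 S=0
  ✓ 0x2BC14  — 4 lookups
#2 VA=0x50180E04C16 (r,kernel):
  [0] read 0x17 idx=10: raw=0x2E007 flags P=1 W=1 U=1 S=0
  [1] read 0x2E idx=6: raw=0x31007 flags P=1 W=1 U=1 S=0
  [2] read 0x31 idx=7: raw=0x35007 flags P=1 W=1 U=1 S=0
  [3] read 0x35 idx=4: raw=0xA004 flags P=0 W=0 U=1 S=0
  ✗ PAGE_NOT_PRESENT  [4 reads]

TLB: [["0x30443E19", "0x20"], ["0x1878200A", "0x2B"]]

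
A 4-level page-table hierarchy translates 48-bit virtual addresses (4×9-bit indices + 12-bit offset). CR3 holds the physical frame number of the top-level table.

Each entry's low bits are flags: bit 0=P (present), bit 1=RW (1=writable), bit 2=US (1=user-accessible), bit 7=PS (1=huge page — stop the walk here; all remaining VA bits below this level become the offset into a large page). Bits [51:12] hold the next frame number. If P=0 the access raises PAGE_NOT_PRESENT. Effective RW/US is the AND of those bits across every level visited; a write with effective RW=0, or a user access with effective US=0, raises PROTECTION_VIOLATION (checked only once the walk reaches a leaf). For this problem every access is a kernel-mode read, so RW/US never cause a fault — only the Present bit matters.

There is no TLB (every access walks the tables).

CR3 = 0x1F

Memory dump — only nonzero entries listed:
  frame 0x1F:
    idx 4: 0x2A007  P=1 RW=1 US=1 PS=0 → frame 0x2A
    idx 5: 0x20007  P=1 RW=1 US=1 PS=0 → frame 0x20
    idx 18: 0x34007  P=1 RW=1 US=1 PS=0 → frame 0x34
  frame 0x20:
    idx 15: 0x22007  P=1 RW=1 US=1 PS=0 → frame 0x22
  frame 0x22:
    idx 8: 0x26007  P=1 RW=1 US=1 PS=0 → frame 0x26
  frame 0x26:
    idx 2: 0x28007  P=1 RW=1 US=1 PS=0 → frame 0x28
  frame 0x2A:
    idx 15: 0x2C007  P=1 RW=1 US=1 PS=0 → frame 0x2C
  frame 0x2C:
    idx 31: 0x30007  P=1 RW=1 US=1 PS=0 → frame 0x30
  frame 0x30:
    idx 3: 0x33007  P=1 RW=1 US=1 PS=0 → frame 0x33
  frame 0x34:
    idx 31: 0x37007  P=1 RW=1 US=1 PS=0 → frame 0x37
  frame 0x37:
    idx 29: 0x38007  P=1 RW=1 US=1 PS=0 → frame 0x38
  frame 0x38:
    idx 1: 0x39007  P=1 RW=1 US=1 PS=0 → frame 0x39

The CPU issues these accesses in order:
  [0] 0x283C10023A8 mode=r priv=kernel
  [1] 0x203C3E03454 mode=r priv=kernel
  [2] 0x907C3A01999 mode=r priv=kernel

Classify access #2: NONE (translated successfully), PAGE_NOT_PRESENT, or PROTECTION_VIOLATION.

Per-access translation:
#0 VA=0x283C10023A8 (r,kernel):
  L0 @0x1F[5] → 0x20007  P=1,RW=1,US=1,PS=0
  L1 @0x20[15] → 0x22007  P=1,RW=1,US=1,PS=0
  L2 @0x22[8] → 0x26007  P=1,RW=1,US=1,PS=0
  L3 @0x26[2] → 0x28007  P=1,RW=1,US=1,PS=0
  ⇒ phys 0x283A8  [4 reads]
#1 VA=0x203C3E03454 (r,kernel):
  L0 @0x1F[4] → 0x2A007  P=1,RW=1,US=1,PS=0
  L1 @0x2A[15] → 0x2C007  P=1,RW=1,US=1,PS=0
  L2 @0x2C[31] → 0x30007  P=1,RW=1,US=1,PS=0
  L3 @0x30[3] → 0x33007  P=1,RW=1,US=1,PS=0
  ⇒ phys 0x33454  [4 reads]
#2 VA=0x907C3A01999 (r,kernel):
  L0 @0x1F[18] → 0x34007  P=1,RW=1,US=1,PS=0
  L1 @0x34[31] → 0x37007  P=1,RW=1,US=1,PS=0
  L2 @0x37[29] → 0x38007  P=1,RW=1,US=1,PS=0
  L3 @0x38[1] → 0x39007  P=1,RW=1,US=1,PS=0
  ⇒ phys 0x39999  [4 reads]

Access #2 fault: NONE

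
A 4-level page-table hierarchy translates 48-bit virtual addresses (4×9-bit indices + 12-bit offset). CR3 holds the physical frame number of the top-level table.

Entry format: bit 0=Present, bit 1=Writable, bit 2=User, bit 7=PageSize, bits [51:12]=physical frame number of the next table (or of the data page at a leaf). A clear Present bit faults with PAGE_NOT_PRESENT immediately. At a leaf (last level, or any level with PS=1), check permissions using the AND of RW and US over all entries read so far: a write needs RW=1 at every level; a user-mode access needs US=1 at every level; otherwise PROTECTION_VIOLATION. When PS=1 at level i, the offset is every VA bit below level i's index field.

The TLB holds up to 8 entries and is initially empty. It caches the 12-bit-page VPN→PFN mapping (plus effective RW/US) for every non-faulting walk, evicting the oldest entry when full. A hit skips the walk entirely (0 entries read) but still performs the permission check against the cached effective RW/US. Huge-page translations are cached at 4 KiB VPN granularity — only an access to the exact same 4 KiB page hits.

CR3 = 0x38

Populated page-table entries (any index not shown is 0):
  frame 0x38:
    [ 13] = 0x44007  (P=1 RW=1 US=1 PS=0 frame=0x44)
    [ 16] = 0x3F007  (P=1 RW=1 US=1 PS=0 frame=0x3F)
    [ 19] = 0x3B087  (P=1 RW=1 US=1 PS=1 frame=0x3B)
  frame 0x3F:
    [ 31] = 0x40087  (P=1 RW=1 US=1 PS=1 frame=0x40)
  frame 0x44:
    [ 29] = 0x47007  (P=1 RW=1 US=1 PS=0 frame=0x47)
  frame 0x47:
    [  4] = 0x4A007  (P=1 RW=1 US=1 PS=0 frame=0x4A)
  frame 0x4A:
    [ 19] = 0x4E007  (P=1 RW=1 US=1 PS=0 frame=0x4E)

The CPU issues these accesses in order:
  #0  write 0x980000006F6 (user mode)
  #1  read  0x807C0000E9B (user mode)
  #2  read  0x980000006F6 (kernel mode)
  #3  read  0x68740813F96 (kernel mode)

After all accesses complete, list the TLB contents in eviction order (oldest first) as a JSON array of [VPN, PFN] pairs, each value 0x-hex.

Per-access translation:
#0 VA=0x980000006F6 (w,user):
  lvl0: tbl 0x38, slot 19 ⇒ 0x3B087 (P1/RW1/US1/PS1)
  ⇒ phys 0x3B6F6 (huge @L0)  [1 reads]
#1 VA=0x807C0000E9B (r,user):
  lvl0: tbl 0x38, slot 16 ⇒ 0x3F007 (P1/RW1/US1/PS0)
  lvl1: tbl 0x3F, slot 31 ⇒ 0x40087 (P1/RW1/US1/PS1)
  ⇒ phys 0x40E9B (huge @L1)  [2 reads]
#2 VA=0x980000006F6 (r,kernel):
  TLB hit vpn=0x98000000 → PA=0x3B6F6
#3 VA=0x68740813F96 (r,kernel):
  lvl0: tbl 0x38, slot 13 ⇒ 0x44007 (P1/RW1/US1/PS0)
  lvl1: tbl 0x44, slot 29 ⇒ 0x47007 (P1/RW1/US1/PS0)
  lvl2: tbl 0x47, slot 4 ⇒ 0x4A007 (P1/RW1/US1/PS0)
  lvl3: tbl 0x4A, slot 19 ⇒ 0x4E007 (P1/RW1/US1/PS0)
  ⇒ phys 0x4EF96  [4 reads]

TLB: [["0x98000000", "0x3B"], ["0x807C0000", "0x40"], ["0x68740813", "0x4E"]]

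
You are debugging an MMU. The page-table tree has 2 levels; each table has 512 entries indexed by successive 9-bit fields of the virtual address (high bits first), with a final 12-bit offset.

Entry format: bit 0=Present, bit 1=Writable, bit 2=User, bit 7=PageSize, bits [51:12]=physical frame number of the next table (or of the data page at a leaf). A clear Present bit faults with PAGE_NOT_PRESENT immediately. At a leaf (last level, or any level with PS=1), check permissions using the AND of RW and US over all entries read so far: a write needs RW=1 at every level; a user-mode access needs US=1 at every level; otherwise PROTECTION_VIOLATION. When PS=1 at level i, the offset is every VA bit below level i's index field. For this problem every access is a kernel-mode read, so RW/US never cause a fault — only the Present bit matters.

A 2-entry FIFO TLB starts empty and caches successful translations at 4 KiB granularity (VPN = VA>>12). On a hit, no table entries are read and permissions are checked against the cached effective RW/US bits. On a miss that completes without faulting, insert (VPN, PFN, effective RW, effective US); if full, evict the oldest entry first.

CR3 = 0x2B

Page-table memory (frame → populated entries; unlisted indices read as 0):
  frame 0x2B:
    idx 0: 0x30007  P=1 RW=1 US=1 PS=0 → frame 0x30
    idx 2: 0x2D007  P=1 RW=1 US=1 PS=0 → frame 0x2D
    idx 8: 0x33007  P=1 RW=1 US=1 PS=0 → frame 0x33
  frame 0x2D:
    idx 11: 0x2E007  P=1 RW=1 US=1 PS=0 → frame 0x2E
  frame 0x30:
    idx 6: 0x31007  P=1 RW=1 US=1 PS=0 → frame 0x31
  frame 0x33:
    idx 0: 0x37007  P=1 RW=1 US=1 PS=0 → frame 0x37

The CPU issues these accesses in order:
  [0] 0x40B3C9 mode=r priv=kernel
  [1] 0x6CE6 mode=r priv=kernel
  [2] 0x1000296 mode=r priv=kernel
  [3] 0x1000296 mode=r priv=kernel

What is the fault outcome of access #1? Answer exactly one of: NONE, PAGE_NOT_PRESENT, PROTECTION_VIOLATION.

Walk each access:
#0 VA=0x40B3C9 (r,kernel):
  [0] read 0x2B idx=2: raw=0x2D007 flags P=1 W=1 U=1 S=0
  [1] read 0x2D idx=11: raw=0x2E007 flags P=1 W=1 U=1 S=0
  ⇒ phys 0x2E3C9  [2 reads]
#1 VA=0x6CE6 (r,kernel):
  [0] read 0x2B idx=0: raw=0x30007 flags P=1 W=1 U=1 S=0
  [1] read 0x30 idx=6: raw=0x31007 flags P=1 W=1 U=1 S=0
  ⇒ phys 0x31CE6  [2 reads]
#2 VA=0x1000296 (r,kernel):
  [0] read 0x2B idx=8: raw=0x33007 flags P=1 W=1 U=1 S=0
  [1] read 0x33 idx=0: raw=0x37007 flags P=1 W=1 U=1 S=0
  ⇒ phys 0x37296  [2 reads]
#3 VA=0x1000296 (r,kernel):
  TLB hit vpn=0x1000 → PA=0x37296

Access #1 fault: NONE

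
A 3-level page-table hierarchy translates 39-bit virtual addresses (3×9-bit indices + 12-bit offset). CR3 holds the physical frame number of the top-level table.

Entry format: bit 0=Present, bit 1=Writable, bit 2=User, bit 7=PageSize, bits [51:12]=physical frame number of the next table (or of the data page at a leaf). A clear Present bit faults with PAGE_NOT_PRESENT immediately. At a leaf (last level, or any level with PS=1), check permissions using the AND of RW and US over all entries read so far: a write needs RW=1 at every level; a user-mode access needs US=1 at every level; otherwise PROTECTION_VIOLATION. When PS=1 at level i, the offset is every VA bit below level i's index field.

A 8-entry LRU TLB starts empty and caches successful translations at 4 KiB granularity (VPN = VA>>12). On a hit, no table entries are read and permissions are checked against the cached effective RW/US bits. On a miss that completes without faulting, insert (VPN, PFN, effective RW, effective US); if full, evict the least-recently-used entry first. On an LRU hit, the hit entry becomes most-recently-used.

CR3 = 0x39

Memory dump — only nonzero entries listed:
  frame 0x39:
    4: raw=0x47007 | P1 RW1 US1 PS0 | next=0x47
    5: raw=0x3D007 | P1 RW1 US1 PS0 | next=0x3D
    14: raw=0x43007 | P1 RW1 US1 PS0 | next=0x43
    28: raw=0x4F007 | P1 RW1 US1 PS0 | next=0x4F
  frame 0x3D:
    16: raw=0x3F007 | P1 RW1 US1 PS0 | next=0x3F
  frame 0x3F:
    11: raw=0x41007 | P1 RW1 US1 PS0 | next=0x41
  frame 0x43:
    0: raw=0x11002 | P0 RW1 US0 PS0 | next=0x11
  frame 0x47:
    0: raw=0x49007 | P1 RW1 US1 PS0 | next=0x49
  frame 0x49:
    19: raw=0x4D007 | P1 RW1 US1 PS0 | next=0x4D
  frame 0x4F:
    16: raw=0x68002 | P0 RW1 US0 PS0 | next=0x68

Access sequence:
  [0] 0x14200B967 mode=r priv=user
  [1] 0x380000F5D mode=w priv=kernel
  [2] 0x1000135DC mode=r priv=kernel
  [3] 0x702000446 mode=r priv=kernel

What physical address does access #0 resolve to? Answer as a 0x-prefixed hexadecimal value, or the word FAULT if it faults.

Trace:
#0 VA=0x14200B967 (r,user):
  [0] read 0x39 idx=5: raw=0x3D007 flags P=1 W=1 U=1 S=0
  [1] read 0x3D idx=16: raw=0x3F007 flags P=1 W=1 U=1 S=0
  [2] read 0x3F idx=11: raw=0x41007 flags P=1 W=1 U=1 S=0
  → PA=0x41967  (3 entries read)
#1 VA=0x380000F5D (w,kernel):
  [0] read 0x39 idx=14: raw=0x43007 flags P=1 W=1 U=1 S=0
  [1] read 0x43 idx=0: raw=0x11002 flags P=0 W=1 U=0 S=0
  → PAGE_NOT_PRESENT  (2 entries read)
#2 VA=0x1000135DC (r,kernel):
  [0] read 0x39 idx=4: raw=0x47007 flags P=1 W=1 U=1 S=0
  [1] read 0x47 idx=0: raw=0x49007 flags P=1 W=1 U=1 S=0
  [2] read 0x49 idx=19: raw=0x4D007 flags P=1 W=1 U=1 S=0
  → PA=0x4D5DC  (3 entries read)
#3 VA=0x702000446 (r,kernel):
  [0] read 0x39 idx=28: raw=0x4F007 flags P=1 W=1 U=1 S=0
  [1] read 0x4F idx=16: raw=0x68002 flags P=0 W=1 U=0 S=0
  → PAGE_NOT_PRESENT  (2 entries read)

Access #0 PA: 0x41967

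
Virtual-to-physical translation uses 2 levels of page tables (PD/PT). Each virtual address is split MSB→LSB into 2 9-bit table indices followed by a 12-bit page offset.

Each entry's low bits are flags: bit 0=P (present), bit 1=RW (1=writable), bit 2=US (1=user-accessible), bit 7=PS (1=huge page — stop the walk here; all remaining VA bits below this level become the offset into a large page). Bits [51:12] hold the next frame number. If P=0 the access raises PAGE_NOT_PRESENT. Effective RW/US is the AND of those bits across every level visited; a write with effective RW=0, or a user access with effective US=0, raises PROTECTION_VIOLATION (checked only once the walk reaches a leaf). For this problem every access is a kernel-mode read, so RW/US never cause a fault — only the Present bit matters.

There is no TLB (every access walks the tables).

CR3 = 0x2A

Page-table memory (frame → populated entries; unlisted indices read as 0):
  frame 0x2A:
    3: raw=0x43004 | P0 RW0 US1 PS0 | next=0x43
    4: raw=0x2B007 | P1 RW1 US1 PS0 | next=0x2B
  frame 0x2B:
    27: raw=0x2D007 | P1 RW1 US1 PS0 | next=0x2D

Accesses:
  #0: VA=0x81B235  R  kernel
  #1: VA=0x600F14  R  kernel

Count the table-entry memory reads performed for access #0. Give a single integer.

Per-access translation:
#0 VA=0x81B235 (r,kernel):
  lvl0: tbl 0x2A, slot 4 ⇒ 0x2B007 (P1/RW1/US1/PS0)
  lvl1: tbl 0x2B, slot 27 ⇒ 0x2D007 (P1/RW1/US1/PS0)
  ⇒ phys 0x2D235  [2 reads]
#1 VA=0x600F14 (r,kernel):
  lvl0: tbl 0x2A, slot 3 ⇒ 0x43004 (P0/RW0/US1/PS0)
  ✗ PAGE_NOT_PRESENT  [1 reads]

Entries read for #0: 2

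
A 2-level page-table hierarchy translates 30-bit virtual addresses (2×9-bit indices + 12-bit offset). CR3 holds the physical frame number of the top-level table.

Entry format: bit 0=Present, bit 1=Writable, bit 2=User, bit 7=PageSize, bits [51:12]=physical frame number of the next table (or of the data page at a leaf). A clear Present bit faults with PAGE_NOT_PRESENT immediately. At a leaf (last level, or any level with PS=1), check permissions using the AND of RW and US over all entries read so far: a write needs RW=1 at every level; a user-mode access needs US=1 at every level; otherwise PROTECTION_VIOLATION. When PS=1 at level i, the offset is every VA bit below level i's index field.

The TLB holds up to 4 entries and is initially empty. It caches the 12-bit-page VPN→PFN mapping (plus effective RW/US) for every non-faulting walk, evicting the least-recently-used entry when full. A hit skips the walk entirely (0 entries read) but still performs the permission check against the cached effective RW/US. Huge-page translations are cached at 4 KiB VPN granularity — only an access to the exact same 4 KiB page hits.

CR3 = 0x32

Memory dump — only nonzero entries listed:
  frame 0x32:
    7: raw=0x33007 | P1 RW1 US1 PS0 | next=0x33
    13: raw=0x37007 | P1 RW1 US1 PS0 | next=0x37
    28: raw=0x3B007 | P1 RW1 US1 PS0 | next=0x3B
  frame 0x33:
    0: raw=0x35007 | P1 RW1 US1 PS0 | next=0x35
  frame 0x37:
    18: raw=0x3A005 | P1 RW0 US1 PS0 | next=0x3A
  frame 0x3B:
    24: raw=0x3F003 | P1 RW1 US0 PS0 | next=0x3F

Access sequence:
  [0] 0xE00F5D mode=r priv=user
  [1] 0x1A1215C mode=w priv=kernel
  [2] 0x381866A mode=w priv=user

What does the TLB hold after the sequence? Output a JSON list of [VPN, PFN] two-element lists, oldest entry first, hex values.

Trace:
#0 VA=0xE00F5D (r,user):
  L0 @0x32[7] → 0x33007  P=1,RW=1,US=1,PS=0
  L1 @0x33[0] → 0x35007  P=1,RW=1,US=1,PS=0
  ⇒ phys 0x35F5D  [2 reads]
#1 VA=0x1A1215C (w,kernel):
  L0 @0x32[13] → 0x37007  P=1,RW=1,US=1,PS=0
  L1 @0x37[18] → 0x3A005  P=1,RW=0,US=1,PS=0
  ⇒ fault: PROTECTION_VIOLATION  — 2 lookups
#2 VA=0x381866A (w,user):
  L0 @0x32[28] → 0x3B007  P=1,RW=1,US=1,PS=0
  L1 @0x3B[24] → 0x3F003  P=1,RW=1,US=0,PS=0
  ⇒ fault: PROTECTION_VIOLATION  — 2 lookups

TLB: [["0xE00", "0x35"]]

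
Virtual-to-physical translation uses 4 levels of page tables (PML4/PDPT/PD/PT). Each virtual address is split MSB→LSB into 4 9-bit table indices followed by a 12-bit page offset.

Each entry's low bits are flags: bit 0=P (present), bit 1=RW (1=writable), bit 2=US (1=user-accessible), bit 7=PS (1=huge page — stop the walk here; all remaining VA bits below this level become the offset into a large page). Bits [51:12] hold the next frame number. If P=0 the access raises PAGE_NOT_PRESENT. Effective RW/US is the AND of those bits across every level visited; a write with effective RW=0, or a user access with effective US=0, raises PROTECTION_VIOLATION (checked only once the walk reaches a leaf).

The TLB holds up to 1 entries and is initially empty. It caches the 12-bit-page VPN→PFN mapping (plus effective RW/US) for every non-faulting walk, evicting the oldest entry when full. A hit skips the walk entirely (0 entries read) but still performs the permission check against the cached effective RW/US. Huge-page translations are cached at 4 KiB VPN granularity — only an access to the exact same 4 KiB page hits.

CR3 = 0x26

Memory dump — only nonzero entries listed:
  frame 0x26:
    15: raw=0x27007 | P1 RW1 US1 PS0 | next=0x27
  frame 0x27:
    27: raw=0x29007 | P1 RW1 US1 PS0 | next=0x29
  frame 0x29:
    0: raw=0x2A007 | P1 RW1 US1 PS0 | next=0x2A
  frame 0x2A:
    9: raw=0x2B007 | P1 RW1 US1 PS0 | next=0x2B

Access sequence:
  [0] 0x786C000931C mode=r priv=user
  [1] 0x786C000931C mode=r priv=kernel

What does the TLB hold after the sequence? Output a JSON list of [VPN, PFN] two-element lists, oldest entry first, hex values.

Per-access translation:
#0 VA=0x786C000931C (r,user):
  lvl0: tbl 0x26, slot 15 ⇒ 0x27007 (P1/RW1/US1/PS0)
  lvl1: tbl 0x27, slot 27 ⇒ 0x29007 (P1/RW1/US1/PS0)
  lvl2: tbl 0x29, slot 0 ⇒ 0x2A007 (P1/RW1/US1/PS0)
  lvl3: tbl 0x2A, slot 9 ⇒ 0x2B007 (P1/RW1/US1/PS0)
  ✓ 0x2B31C  — 4 lookups
#1 VA=0x786C000931C (r,kernel):
  TLB hit vpn=0x786C0009 → PA=0x2B31C

TLB: [["0x786C0009", "0x2B"]]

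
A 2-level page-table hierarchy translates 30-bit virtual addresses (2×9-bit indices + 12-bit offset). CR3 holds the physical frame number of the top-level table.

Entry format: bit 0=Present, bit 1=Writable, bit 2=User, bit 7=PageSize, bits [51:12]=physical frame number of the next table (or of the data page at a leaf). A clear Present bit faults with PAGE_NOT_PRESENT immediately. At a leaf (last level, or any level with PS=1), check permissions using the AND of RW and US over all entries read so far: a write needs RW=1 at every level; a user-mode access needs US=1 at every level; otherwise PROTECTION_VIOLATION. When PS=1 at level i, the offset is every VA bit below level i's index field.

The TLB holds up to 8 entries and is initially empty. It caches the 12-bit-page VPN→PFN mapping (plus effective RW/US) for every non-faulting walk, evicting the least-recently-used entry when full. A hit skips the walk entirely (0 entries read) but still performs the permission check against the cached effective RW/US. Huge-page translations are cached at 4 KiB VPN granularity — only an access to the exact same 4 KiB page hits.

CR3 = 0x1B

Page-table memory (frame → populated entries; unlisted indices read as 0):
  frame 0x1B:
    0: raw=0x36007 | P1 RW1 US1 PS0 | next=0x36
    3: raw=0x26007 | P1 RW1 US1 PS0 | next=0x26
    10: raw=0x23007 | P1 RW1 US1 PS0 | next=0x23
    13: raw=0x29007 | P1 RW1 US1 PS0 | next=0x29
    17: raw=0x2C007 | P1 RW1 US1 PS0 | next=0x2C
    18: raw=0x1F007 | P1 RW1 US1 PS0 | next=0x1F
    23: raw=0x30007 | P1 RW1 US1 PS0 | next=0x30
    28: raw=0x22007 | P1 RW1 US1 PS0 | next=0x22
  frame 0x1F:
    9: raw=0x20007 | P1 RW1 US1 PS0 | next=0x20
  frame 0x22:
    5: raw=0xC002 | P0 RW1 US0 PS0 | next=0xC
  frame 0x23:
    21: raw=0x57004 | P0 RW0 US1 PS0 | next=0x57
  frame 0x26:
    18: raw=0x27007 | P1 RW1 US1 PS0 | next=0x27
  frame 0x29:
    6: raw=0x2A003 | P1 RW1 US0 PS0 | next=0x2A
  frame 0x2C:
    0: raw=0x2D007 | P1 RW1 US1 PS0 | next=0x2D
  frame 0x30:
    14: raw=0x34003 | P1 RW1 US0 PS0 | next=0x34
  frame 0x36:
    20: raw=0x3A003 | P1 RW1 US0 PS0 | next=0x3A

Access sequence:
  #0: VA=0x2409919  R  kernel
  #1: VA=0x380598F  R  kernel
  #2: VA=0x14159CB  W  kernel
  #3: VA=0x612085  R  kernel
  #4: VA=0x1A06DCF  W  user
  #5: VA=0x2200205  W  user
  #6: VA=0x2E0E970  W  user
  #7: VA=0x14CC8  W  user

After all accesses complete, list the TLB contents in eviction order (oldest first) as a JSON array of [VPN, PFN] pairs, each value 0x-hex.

Trace:
#0 VA=0x2409919 (r,kernel):
  [0] read 0x1B idx=18: raw=0x1F007 flags P=1 W=1 U=1 S=0
  [1] read 0x1F idx=9: raw=0x20007 flags P=1 W=1 U=1 S=0
  ✓ 0x20919  — 2 lookups
#1 VA=0x380598F (r,kernel):
  [0] read 0x1B idx=28: raw=0x22007 flags P=1 W=1 U=1 S=0
  [1] read 0x22 idx=5: raw=0xC002 flags P=0 W=1 U=0 S=0
  ✗ PAGE_NOT_PRESENT  [2 reads]
#2 VA=0x14159CB (w,kernel):
  [0] read 0x1B idx=10: raw=0x23007 flags P=1 W=1 U=1 S=0
  [1] read 0x23 idx=21: raw=0x57004 flags P=0 W=0 U=1 S=0
  ✗ PAGE_NOT_PRESENT  [2 reads]
#3 VA=0x612085 (r,kernel):
  [0] read 0x1B idx=3: raw=0x26007 flags P=1 W=1 U=1 S=0
  [1] read 0x26 idx=18: raw=0x27007 flags P=1 W=1 U=1 S=0
  ✓ 0x27085  — 2 lookups
#4 VA=0x1A06DCF (w,user):
  [0] read 0x1B idx=13: raw=0x29007 flags P=1 W=1 U=1 S=0
  [1] read 0x29 idx=6: raw=0x2A003 flags P=1 W=1 U=0 S=0
  ✗ PROTECTION_VIOLATION  [2 reads]
#5 VA=0x2200205 (w,user):
  [0] read 0x1B idx=17: raw=0x2C007 flags P=1 W=1 U=1 S=0
  [1] read 0x2C idx=0: raw=0x2D007 flags P=1 W=1 U=1 S=0
  ✓ 0x2D205  — 2 lookups
#6 VA=0x2E0E970 (w,user):
  [0] read 0x1B idx=23: raw=0x30007 flags P=1 W=1 U=1 S=0
  [1] read 0x30 idx=14: raw=0x34003 flags P=1 W=1 U=0 S=0
  ✗ PROTECTION_VIOLATION  [2 reads]
#7 VA=0x14CC8 (w,user):
  [0] read 0x1B idx=0: raw=0x36007 flags P=1 W=1 U=1 S=0
  [1] read 0x36 idx=20: raw=0x3A003 flags P=1 W=1 U=0 S=0
  ✗ PROTECTION_VIOLATION  [2 reads]

TLB: [["0x2409", "0x20"], ["0x612", "0x27"], ["0x2200", "0x2D"]]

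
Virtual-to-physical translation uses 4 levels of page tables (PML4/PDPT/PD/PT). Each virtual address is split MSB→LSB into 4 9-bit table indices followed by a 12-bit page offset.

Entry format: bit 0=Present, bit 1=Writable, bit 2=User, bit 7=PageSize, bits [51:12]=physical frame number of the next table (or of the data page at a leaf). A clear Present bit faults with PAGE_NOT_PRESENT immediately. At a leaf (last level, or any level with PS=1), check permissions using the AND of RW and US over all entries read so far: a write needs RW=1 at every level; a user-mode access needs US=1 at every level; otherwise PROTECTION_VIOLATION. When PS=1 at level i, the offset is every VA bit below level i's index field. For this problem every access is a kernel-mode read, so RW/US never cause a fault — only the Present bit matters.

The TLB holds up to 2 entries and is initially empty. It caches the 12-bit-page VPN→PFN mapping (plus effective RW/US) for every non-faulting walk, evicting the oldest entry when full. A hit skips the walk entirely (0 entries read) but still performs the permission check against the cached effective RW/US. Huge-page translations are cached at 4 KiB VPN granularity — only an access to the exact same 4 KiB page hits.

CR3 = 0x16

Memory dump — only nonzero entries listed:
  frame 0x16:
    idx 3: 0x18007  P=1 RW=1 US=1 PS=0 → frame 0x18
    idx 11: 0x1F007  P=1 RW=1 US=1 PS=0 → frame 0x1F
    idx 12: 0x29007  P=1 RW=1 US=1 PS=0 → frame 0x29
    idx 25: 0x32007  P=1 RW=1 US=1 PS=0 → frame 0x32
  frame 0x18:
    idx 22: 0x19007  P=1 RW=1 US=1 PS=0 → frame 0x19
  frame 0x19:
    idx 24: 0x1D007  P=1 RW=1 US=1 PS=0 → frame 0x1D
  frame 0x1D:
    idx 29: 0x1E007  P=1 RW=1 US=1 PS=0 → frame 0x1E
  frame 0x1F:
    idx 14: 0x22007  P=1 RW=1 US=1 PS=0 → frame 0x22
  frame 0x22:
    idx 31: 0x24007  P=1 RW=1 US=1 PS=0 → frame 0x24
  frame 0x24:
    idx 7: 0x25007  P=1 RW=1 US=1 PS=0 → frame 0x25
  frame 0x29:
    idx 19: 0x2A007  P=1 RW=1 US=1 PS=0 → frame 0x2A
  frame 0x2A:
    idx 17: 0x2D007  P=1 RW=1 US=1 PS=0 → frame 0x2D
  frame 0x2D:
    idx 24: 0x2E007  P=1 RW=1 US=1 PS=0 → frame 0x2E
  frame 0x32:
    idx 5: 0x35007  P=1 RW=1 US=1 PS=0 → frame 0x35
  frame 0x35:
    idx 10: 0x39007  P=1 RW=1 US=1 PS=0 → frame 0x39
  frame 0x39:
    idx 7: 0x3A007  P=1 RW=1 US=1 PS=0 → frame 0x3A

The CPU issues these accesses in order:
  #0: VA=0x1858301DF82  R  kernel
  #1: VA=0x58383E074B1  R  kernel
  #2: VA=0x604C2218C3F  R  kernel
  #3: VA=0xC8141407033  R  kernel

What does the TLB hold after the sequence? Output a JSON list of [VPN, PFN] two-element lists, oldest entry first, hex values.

Trace:
#0 VA=0x1858301DF82 (r,kernel):
  [0] read 0x16 idx=3: raw=0x18007 flags P=1 W=1 U=1 S=0
  [1] read 0x18 idx=22: raw=0x19007 flags P=1 W=1 U=1 S=0
  [2] read 0x19 idx=24: raw=0x1D007 flags P=1 W=1 U=1 S=0
  [3] read 0x1D idx=29: raw=0x1E007 flags P=1 W=1 U=1 S=0
  ✓ 0x1EF82  — 4 lookups
#1 VA=0x58383E074B1 (r,kernel):
  [0] read 0x16 idx=11: raw=0x1F007 flags P=1 W=1 U=1 S=0
  [1] read 0x1F idx=14: raw=0x22007 flags P=1 W=1 U=1 S=0
  [2] read 0x22 idx=31: raw=0x24007 flags P=1 W=1 U=1 S=0
  [3] read 0x24 idx=7: raw=0x25007 flags P=1 W=1 U=1 S=0
  ✓ 0x254B1  — 4 lookups
#2 VA=0x604C2218C3F (r,kernel):
  [0] read 0x16 idx=12: raw=0x29007 flags P=1 W=1 U=1 S=0
  [1] read 0x29 idx=19: raw=0x2A007 flags P=1 W=1 U=1 S=0
  [2] read 0x2A idx=17: raw=0x2D007 flags P=1 W=1 U=1 S=0
  [3] read 0x2D idx=24: raw=0x2E007 flags P=1 W=1 U=1 S=0
  ✓ 0x2EC3F  — 4 lookups
#3 VA=0xC8141407033 (r,kernel):
  [0] read 0x16 idx=25: raw=0x32007 flags P=1 W=1 U=1 S=0
  [1] read 0x32 idx=5: raw=0x35007 flags P=1 W=1 U=1 S=0
  [2] read 0x35 idx=10: raw=0x39007 flags P=1 W=1 U=1 S=0
  [3] read 0x39 idx=7: raw=0x3A007 flags P=1 W=1 U=1 S=0
  ✓ 0x3A033  — 4 lookups

TLB: [["0x604C2218", "0x2E"], ["0xC8141407", "0x3A"]]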